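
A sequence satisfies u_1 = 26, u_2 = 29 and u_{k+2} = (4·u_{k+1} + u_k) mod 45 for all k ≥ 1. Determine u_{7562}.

29

Listing terms: u_1 = 26,  u_2 = 29,  u_3 = 7,  u_4 = 12,  u_5 = 10,  u_6 = 7,  u_7 = 38,  u_8 = 24,  u_9 = 44,  u_{10} = 20,  u_{11} = 34,  u_{12} = 21,  u_{13} = 28,  u_{14} = 43,  u_{15} = 20,  u_{16} = 33,  u_{17} = 17,  u_{18} = 11,  u_{19} = 16,  u_{20} = 30,  u_{21} = 1,  u_{22} = 34,  u_{23} = 2,  u_{24} = 42,  u_{25} = 35,  u_{26} = 2,  u_{27} = 43,  u_{28} = 39,  u_{29} = 19,  u_{30} = 25,  u_{31} = 29,  u_{32} = 6,  u_{33} = 8,  u_{34} = 38,  u_{35} = 25,  u_{36} = 3,  u_{37} = 37,  u_{38} = 16,  u_{39} = 11,  u_{40} = 15,  u_{41} = 26,  u_{42} = 29.
The sequence repeats with period 40.
(7562 - 1) mod 40 = 1, so u_{7562} = u_2 = 29.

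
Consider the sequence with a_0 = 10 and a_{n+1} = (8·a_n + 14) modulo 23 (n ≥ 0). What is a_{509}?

1

We have a_0 = 10; a_1 = 2; a_2 = 7; a_3 = 1; a_4 = 22; a_5 = 6; a_6 = 16; a_7 = 4; a_8 = 0; a_9 = 14; a_{10} = 11; a_{11} = 10.
The sequence repeats with period 11.
So a_{509} = a_{0 + ((509-0) mod 11)} = a_3 = 1.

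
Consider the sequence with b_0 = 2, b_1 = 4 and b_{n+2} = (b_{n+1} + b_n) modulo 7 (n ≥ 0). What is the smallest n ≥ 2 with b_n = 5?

b_0 = 2; b_1 = 4; b_2 = 6; b_3 = 3; b_4 = 2; b_5 = 5; b_6 = 0; b_7 = 5; b_8 = 5; b_9 = 3; b_{10} = 1; b_{11} = 4; b_{12} = 5; b_{13} = 2; b_{14} = 0; b_{15} = 2; b_{16} = 2; b_{17} = 4.
The sequence repeats with period 16.
The value 5 first appears (with n ≥ 2) at b_5.

5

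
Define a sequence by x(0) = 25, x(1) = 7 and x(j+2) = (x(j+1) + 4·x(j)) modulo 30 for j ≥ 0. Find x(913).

Listing terms: x(0) = 25,  x(1) = 7,  x(2) = 17,  x(3) = 15,  x(4) = 23,  x(5) = 23,  x(6) = 25,  x(7) = 27,  x(8) = 7,  x(9) = 25,  x(10) = 23,  x(11) = 3,  x(12) = 5,  x(13) = 17,  x(14) = 7,  x(15) = 15,  x(16) = 13,  x(17) = 13,  x(18) = 5,  x(19) = 27,  x(20) = 17,  x(21) = 5,  x(22) = 13,  x(23) = 3,  x(24) = 25,  x(25) = 7.
Since (x(24), x(25)) = (x(0), x(1)) = (25, 7) (two consecutive terms determine the rest), the sequence is periodic with period 24.
(913 - 0) mod 24 = 1, so x(913) = x(1) = 7.

7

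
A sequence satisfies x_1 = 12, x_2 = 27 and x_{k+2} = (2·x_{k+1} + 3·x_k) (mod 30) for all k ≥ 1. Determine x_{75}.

Computing terms: x_1 = 12, x_2 = 27, x_3 = 0, x_4 = 21, x_5 = 12, x_6 = 27.
Since (x_5, x_6) = (x_1, x_2) = (12, 27) (two consecutive terms determine the rest), the sequence is periodic with period 4.
So x_{75} = x_{1 + ((75-1) mod 4)} = x_3 = 0.

0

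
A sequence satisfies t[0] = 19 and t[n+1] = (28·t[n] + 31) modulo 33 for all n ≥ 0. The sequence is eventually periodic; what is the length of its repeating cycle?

30

t[0] = 19, t[1] = 2, t[2] = 21, t[3] = 25, t[4] = 5, t[5] = 6, t[6] = 1, t[7] = 26, t[8] = 0, t[9] = 31, t[10] = 8, t[11] = 24, t[12] = 10, t[13] = 14, t[14] = 27, t[15] = 28, t[16] = 23, t[17] = 15, t[18] = 22, t[19] = 20, t[20] = 30, t[21] = 13, t[22] = 32, t[23] = 3, t[24] = 16, t[25] = 17, t[26] = 12, t[27] = 4, t[28] = 11, t[29] = 9, t[30] = 19.
Since t[30] = t[0] = 19, the sequence is periodic with period 30.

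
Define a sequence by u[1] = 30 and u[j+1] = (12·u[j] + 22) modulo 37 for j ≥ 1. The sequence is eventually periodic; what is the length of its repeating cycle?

9

Computing terms: u[1] = 30, u[2] = 12, u[3] = 18, u[4] = 16, u[5] = 29, u[6] = 0, u[7] = 22, u[8] = 27, u[9] = 13, u[10] = 30.
The sequence repeats with period 9.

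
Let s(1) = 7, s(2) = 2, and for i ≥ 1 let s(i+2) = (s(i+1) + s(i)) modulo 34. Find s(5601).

Listing terms: s(1) = 7; s(2) = 2; s(3) = 9; s(4) = 11; s(5) = 20; s(6) = 31; s(7) = 17; s(8) = 14; s(9) = 31; s(10) = 11; s(11) = 8; s(12) = 19; s(13) = 27; s(14) = 12; s(15) = 5; s(16) = 17; s(17) = 22; s(18) = 5; s(19) = 27; s(20) = 32; s(21) = 25; s(22) = 23; s(23) = 14; s(24) = 3; s(25) = 17; s(26) = 20; s(27) = 3; s(28) = 23; s(29) = 26; s(30) = 15; s(31) = 7; s(32) = 22; s(33) = 29; s(34) = 17; s(35) = 12; s(36) = 29; s(37) = 7; s(38) = 2.
The sequence repeats with period 36.
(5601 - 1) mod 36 = 20, so s(5601) = s(21) = 25.

25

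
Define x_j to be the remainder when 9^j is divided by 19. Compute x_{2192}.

16

We have x_0 = 1; x_1 = 9; x_2 = 5; x_3 = 7; x_4 = 6; x_5 = 16; x_6 = 11; x_7 = 4; x_8 = 17; x_9 = 1.
The sequence repeats with period 9.
So x_{2192} = x_{0 + ((2192-0) mod 9)} = x_5 = 16.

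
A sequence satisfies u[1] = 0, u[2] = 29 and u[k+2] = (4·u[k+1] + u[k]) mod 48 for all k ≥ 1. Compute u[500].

Computing terms: u[1] = 0,  u[2] = 29,  u[3] = 20,  u[4] = 13,  u[5] = 24,  u[6] = 13,  u[7] = 28,  u[8] = 29,  u[9] = 0,  u[10] = 29.
Since (u[9], u[10]) = (u[1], u[2]) = (0, 29) (two consecutive terms determine the rest), the sequence is periodic with period 8.
(500 - 1) mod 8 = 3, so u[500] = u[4] = 13.

13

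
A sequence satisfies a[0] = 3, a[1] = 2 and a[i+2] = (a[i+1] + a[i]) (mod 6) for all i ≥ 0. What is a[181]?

Listing terms: a[0] = 3, a[1] = 2, a[2] = 5, a[3] = 1, a[4] = 0, a[5] = 1, a[6] = 1, a[7] = 2, a[8] = 3, a[9] = 5, a[10] = 2, a[11] = 1, a[12] = 3, a[13] = 4, a[14] = 1, a[15] = 5, a[16] = 0, a[17] = 5, a[18] = 5, a[19] = 4, a[20] = 3, a[21] = 1, a[22] = 4, a[23] = 5, a[24] = 3, a[25] = 2.
The sequence repeats with period 24.
(181 - 0) mod 24 = 13, so a[181] = a[13] = 4.

4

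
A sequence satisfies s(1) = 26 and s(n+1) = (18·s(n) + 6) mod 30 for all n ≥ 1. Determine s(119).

s(1) = 26,  s(2) = 24,  s(3) = 18,  s(4) = 0,  s(5) = 6,  s(6) = 24.
Since s(6) = s(2) = 24, the sequence is eventually periodic: after a pre-period of length 1 it cycles with period 4.
For n ≥ 2, s(n) depends only on (n - 2) mod 4. (119 - 2) mod 4 = 1, so s(119) = s(3) = 18.

18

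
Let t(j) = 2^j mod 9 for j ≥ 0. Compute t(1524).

1

Computing terms: t(0) = 1, t(1) = 2, t(2) = 4, t(3) = 8, t(4) = 7, t(5) = 5, t(6) = 1.
The sequence repeats with period 6.
(1524 - 0) mod 6 = 0, so t(1524) = t(0) = 1.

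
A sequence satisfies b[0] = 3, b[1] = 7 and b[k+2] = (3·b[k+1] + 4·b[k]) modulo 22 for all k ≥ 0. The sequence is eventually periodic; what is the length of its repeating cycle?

10

Listing terms: b[0] = 3; b[1] = 7; b[2] = 11; b[3] = 17; b[4] = 7; b[5] = 1; b[6] = 9; b[7] = 9; b[8] = 19; b[9] = 5; b[10] = 3; b[11] = 7.
Since (b[10], b[11]) = (b[0], b[1]) = (3, 7) (two consecutive terms determine the rest), the sequence is periodic with period 10.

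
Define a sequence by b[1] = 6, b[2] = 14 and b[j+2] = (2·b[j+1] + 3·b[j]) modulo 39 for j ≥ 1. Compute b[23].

16

b[1] = 6,  b[2] = 14,  b[3] = 7,  b[4] = 17,  b[5] = 16,  b[6] = 5,  b[7] = 19,  b[8] = 14,  b[9] = 7.
Since (b[8], b[9]) = (b[2], b[3]) = (14, 7) (two consecutive terms determine the rest), the sequence is eventually periodic: after a pre-period of length 1 it cycles with period 6.
For j ≥ 2, b[j] depends only on (j - 2) mod 6. (23 - 2) mod 6 = 3, so b[23] = b[5] = 16.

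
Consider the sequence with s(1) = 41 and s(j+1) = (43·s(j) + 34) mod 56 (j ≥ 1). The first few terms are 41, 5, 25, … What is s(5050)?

Listing terms: s(1) = 41; s(2) = 5; s(3) = 25; s(4) = 45; s(5) = 9; s(6) = 29; s(7) = 49; s(8) = 13; s(9) = 33; s(10) = 53; s(11) = 17; s(12) = 37; s(13) = 1; s(14) = 21; s(15) = 41.
Since s(15) = s(1) = 41, the sequence is periodic with period 14.
(5050 - 1) mod 14 = 9, so s(5050) = s(10) = 53.

53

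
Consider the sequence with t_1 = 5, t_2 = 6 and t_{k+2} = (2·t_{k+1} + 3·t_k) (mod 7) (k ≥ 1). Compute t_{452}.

Listing terms: t_1 = 5, t_2 = 6, t_3 = 6, t_4 = 2, t_5 = 1, t_6 = 1, t_7 = 5, t_8 = 6.
Since (t_7, t_8) = (t_1, t_2) = (5, 6) (two consecutive terms determine the rest), the sequence is periodic with period 6.
(452 - 1) mod 6 = 1, so t_{452} = t_2 = 6.

6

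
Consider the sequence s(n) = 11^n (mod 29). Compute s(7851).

10

We have s(1) = 11, s(2) = 5, s(3) = 26, s(4) = 25, s(5) = 14, s(6) = 9, s(7) = 12, s(8) = 16, s(9) = 2, s(10) = 22, s(11) = 10, s(12) = 23, s(13) = 21, s(14) = 28, s(15) = 18, s(16) = 24, s(17) = 3, s(18) = 4, s(19) = 15, s(20) = 20, s(21) = 17, s(22) = 13, s(23) = 27, s(24) = 7, s(25) = 19, s(26) = 6, s(27) = 8, s(28) = 1, s(29) = 11.
The sequence repeats with period 28.
So s(7851) = s(1 + ((7851-1) mod 28)) = s(11) = 10.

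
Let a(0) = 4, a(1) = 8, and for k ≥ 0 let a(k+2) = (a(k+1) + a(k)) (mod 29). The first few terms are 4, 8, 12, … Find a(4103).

8

Computing terms: a(0) = 4; a(1) = 8; a(2) = 12; a(3) = 20; a(4) = 3; a(5) = 23; a(6) = 26; a(7) = 20; a(8) = 17; a(9) = 8; a(10) = 25; a(11) = 4; a(12) = 0; a(13) = 4; a(14) = 4; a(15) = 8.
Since (a(14), a(15)) = (a(0), a(1)) = (4, 8) (two consecutive terms determine the rest), the sequence is periodic with period 14.
So a(4103) = a(0 + ((4103-0) mod 14)) = a(1) = 8.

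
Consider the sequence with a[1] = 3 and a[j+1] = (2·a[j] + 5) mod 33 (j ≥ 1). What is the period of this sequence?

We have a[1] = 3, a[2] = 11, a[3] = 27, a[4] = 26, a[5] = 24, a[6] = 20, a[7] = 12, a[8] = 29, a[9] = 30, a[10] = 32, a[11] = 3.
The sequence repeats with period 10.

10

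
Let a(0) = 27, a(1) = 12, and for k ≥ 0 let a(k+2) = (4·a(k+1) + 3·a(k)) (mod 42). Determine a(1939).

a(0) = 27; a(1) = 12; a(2) = 3; a(3) = 6; a(4) = 33; a(5) = 24; a(6) = 27; a(7) = 12.
The sequence repeats with period 6.
So a(1939) = a(0 + ((1939-0) mod 6)) = a(1) = 12.

12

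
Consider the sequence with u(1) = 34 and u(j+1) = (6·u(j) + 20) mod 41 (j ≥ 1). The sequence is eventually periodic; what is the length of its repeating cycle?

40

We have u(1) = 34, u(2) = 19, u(3) = 11, u(4) = 4, u(5) = 3, u(6) = 38, u(7) = 2, u(8) = 32, u(9) = 7, u(10) = 21, u(11) = 23, u(12) = 35, u(13) = 25, u(14) = 6, u(15) = 15, u(16) = 28, u(17) = 24, u(18) = 0, u(19) = 20, u(20) = 17, u(21) = 40, u(22) = 14, u(23) = 22, u(24) = 29, u(25) = 30, u(26) = 36, u(27) = 31, u(28) = 1, u(29) = 26, u(30) = 12, u(31) = 10, u(32) = 39, u(33) = 8, u(34) = 27, u(35) = 18, u(36) = 5, u(37) = 9, u(38) = 33, u(39) = 13, u(40) = 16, u(41) = 34.
Since u(41) = u(1) = 34, the sequence is periodic with period 40.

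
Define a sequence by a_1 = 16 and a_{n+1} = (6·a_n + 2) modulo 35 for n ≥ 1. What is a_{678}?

0

Computing terms: a_1 = 16,  a_2 = 28,  a_3 = 30,  a_4 = 7,  a_5 = 9,  a_6 = 21,  a_7 = 23,  a_8 = 0,  a_9 = 2,  a_{10} = 14,  a_{11} = 16.
The sequence repeats with period 10.
So a_{678} = a_{1 + ((678-1) mod 10)} = a_8 = 0.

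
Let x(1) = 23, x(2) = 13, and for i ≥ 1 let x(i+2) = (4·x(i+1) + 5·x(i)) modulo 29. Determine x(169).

23

We have x(1) = 23,  x(2) = 13,  x(3) = 22,  x(4) = 8,  x(5) = 26,  x(6) = 28,  x(7) = 10,  x(8) = 6,  x(9) = 16,  x(10) = 7,  x(11) = 21,  x(12) = 3,  x(13) = 1,  x(14) = 19,  x(15) = 23,  x(16) = 13.
Since (x(15), x(16)) = (x(1), x(2)) = (23, 13) (two consecutive terms determine the rest), the sequence is periodic with period 14.
So x(169) = x(1 + ((169-1) mod 14)) = x(1) = 23.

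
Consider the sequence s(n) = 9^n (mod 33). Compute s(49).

We have s(0) = 1,  s(1) = 9,  s(2) = 15,  s(3) = 3,  s(4) = 27,  s(5) = 12,  s(6) = 9.
Since s(6) = s(1) = 9, the sequence is eventually periodic: after a pre-period of length 1 it cycles with period 5.
For n ≥ 1, s(n) depends only on (n - 1) mod 5. (49 - 1) mod 5 = 3, so s(49) = s(4) = 27.

27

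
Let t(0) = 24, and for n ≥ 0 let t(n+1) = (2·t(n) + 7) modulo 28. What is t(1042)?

Listing terms: t(0) = 24; t(1) = 27; t(2) = 5; t(3) = 17; t(4) = 13; t(5) = 5.
Since t(5) = t(2) = 5, the sequence is eventually periodic: after a pre-period of length 2 it cycles with period 3.
For n ≥ 2, t(n) depends only on (n - 2) mod 3. (1042 - 2) mod 3 = 2, so t(1042) = t(4) = 13.

13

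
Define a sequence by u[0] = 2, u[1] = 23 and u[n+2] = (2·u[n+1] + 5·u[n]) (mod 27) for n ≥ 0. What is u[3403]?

23

Listing terms: u[0] = 2, u[1] = 23, u[2] = 2, u[3] = 11, u[4] = 5, u[5] = 11, u[6] = 20, u[7] = 14, u[8] = 20, u[9] = 2, u[10] = 23.
The sequence repeats with period 9.
So u[3403] = u[0 + ((3403-0) mod 9)] = u[1] = 23.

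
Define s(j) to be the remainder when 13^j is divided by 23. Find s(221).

13

s(0) = 1; s(1) = 13; s(2) = 8; s(3) = 12; s(4) = 18; s(5) = 4; s(6) = 6; s(7) = 9; s(8) = 2; s(9) = 3; s(10) = 16; s(11) = 1.
The sequence repeats with period 11.
So s(221) = s(0 + ((221-0) mod 11)) = s(1) = 13.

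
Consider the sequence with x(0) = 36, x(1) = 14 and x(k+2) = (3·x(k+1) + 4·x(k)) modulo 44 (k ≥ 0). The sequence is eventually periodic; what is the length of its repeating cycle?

10

Computing terms: x(0) = 36; x(1) = 14; x(2) = 10; x(3) = 42; x(4) = 34; x(5) = 6; x(6) = 22; x(7) = 2; x(8) = 6; x(9) = 26; x(10) = 14; x(11) = 14; x(12) = 10.
Since (x(11), x(12)) = (x(1), x(2)) = (14, 10) (two consecutive terms determine the rest), the sequence is eventually periodic: after a pre-period of length 1 it cycles with period 10.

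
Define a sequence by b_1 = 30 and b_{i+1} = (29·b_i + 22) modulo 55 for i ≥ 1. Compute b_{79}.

50

We have b_1 = 30,  b_2 = 12,  b_3 = 40,  b_4 = 27,  b_5 = 35,  b_6 = 47,  b_7 = 10,  b_8 = 37,  b_9 = 50,  b_{10} = 42,  b_{11} = 30.
The sequence repeats with period 10.
(79 - 1) mod 10 = 8, so b_{79} = b_9 = 50.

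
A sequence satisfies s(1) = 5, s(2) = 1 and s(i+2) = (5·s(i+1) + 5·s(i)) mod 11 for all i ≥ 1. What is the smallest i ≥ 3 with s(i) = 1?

s(1) = 5,  s(2) = 1,  s(3) = 8,  s(4) = 1,  s(5) = 1,  s(6) = 10,  s(7) = 0,  s(8) = 6,  s(9) = 8,  s(10) = 4,  s(11) = 5,  s(12) = 1.
Since (s(11), s(12)) = (s(1), s(2)) = (5, 1) (two consecutive terms determine the rest), the sequence is periodic with period 10.
The value 1 first appears (with i ≥ 3) at s(4).

4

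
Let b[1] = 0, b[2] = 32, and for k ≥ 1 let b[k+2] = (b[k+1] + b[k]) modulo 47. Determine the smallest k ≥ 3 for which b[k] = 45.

Listing terms: b[1] = 0,  b[2] = 32,  b[3] = 32,  b[4] = 17,  b[5] = 2,  b[6] = 19,  b[7] = 21,  b[8] = 40,  b[9] = 14,  b[10] = 7,  b[11] = 21,  b[12] = 28,  b[13] = 2,  b[14] = 30,  b[15] = 32,  b[16] = 15,  b[17] = 0,  b[18] = 15,  b[19] = 15,  b[20] = 30,  b[21] = 45,  b[22] = 28,  b[23] = 26,  b[24] = 7,  b[25] = 33,  b[26] = 40,  b[27] = 26,  b[28] = 19,  b[29] = 45,  b[30] = 17,  b[31] = 15,  b[32] = 32,  b[33] = 0,  b[34] = 32.
The sequence repeats with period 32.
The value 45 first appears (with k ≥ 3) at b[21].

21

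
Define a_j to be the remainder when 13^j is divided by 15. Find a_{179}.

7

Listing terms: a_0 = 1,  a_1 = 13,  a_2 = 4,  a_3 = 7,  a_4 = 1.
The sequence repeats with period 4.
(179 - 0) mod 4 = 3, so a_{179} = a_3 = 7.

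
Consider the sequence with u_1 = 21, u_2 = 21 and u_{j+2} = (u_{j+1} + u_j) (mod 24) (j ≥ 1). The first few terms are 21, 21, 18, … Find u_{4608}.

u_1 = 21; u_2 = 21; u_3 = 18; u_4 = 15; u_5 = 9; u_6 = 0; u_7 = 9; u_8 = 9; u_9 = 18; u_{10} = 3; u_{11} = 21; u_{12} = 0; u_{13} = 21; u_{14} = 21.
The sequence repeats with period 12.
(4608 - 1) mod 12 = 11, so u_{4608} = u_{12} = 0.

0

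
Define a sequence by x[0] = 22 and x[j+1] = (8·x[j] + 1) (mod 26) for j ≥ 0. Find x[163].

1

We have x[0] = 22,  x[1] = 21,  x[2] = 13,  x[3] = 1,  x[4] = 9,  x[5] = 21.
Since x[5] = x[1] = 21, the sequence is eventually periodic: after a pre-period of length 1 it cycles with period 4.
For j ≥ 1, x[j] depends only on (j - 1) mod 4. (163 - 1) mod 4 = 2, so x[163] = x[3] = 1.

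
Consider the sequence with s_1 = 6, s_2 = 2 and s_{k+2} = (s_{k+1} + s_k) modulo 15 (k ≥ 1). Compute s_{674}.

5

s_1 = 6; s_2 = 2; s_3 = 8; s_4 = 10; s_5 = 3; s_6 = 13; s_7 = 1; s_8 = 14; s_9 = 0; s_{10} = 14; s_{11} = 14; s_{12} = 13; s_{13} = 12; s_{14} = 10; s_{15} = 7; s_{16} = 2; s_{17} = 9; s_{18} = 11; s_{19} = 5; s_{20} = 1; s_{21} = 6; s_{22} = 7; s_{23} = 13; s_{24} = 5; s_{25} = 3; s_{26} = 8; s_{27} = 11; s_{28} = 4; s_{29} = 0; s_{30} = 4; s_{31} = 4; s_{32} = 8; s_{33} = 12; s_{34} = 5; s_{35} = 2; s_{36} = 7; s_{37} = 9; s_{38} = 1; s_{39} = 10; s_{40} = 11; s_{41} = 6; s_{42} = 2.
The sequence repeats with period 40.
So s_{674} = s_{1 + ((674-1) mod 40)} = s_{34} = 5.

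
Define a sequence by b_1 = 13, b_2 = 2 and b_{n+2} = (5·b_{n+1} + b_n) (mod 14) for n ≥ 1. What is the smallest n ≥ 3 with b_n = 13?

b_1 = 13, b_2 = 2, b_3 = 9, b_4 = 5, b_5 = 6, b_6 = 7, b_7 = 13, b_8 = 2.
Since (b_7, b_8) = (b_1, b_2) = (13, 2) (two consecutive terms determine the rest), the sequence is periodic with period 6.
The value 13 next appears (with n ≥ 3) at b_7.

7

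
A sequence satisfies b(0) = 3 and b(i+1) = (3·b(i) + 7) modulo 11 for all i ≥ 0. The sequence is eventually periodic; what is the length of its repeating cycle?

Computing terms: b(0) = 3, b(1) = 5, b(2) = 0, b(3) = 7, b(4) = 6, b(5) = 3.
The sequence repeats with period 5.

5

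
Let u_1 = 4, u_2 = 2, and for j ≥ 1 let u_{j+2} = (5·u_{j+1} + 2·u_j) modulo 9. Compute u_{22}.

Listing terms: u_1 = 4; u_2 = 2; u_3 = 0; u_4 = 4; u_5 = 2.
The sequence repeats with period 3.
(22 - 1) mod 3 = 0, so u_{22} = u_1 = 4.

4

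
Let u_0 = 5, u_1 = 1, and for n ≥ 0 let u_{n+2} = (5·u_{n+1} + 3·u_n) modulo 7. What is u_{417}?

5

Computing terms: u_0 = 5, u_1 = 1, u_2 = 6, u_3 = 5, u_4 = 1.
The sequence repeats with period 3.
So u_{417} = u_{0 + ((417-0) mod 3)} = u_0 = 5.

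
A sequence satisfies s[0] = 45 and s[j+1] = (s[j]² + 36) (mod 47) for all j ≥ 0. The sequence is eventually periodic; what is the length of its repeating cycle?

9

Computing terms: s[0] = 45, s[1] = 40, s[2] = 38, s[3] = 23, s[4] = 1, s[5] = 37, s[6] = 42, s[7] = 14, s[8] = 44, s[9] = 45.
Since s[9] = s[0] = 45, the sequence is periodic with period 9.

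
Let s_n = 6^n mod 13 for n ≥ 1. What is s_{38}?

10

Computing terms: s_1 = 6, s_2 = 10, s_3 = 8, s_4 = 9, s_5 = 2, s_6 = 12, s_7 = 7, s_8 = 3, s_9 = 5, s_{10} = 4, s_{11} = 11, s_{12} = 1, s_{13} = 6.
Since s_{13} = s_1 = 6, the sequence is periodic with period 12.
So s_{38} = s_{1 + ((38-1) mod 12)} = s_2 = 10.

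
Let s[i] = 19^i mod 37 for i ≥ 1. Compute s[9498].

Listing terms: s[1] = 19,  s[2] = 28,  s[3] = 14,  s[4] = 7,  s[5] = 22,  s[6] = 11,  s[7] = 24,  s[8] = 12,  s[9] = 6,  s[10] = 3,  s[11] = 20,  s[12] = 10,  s[13] = 5,  s[14] = 21,  s[15] = 29,  s[16] = 33,  s[17] = 35,  s[18] = 36,  s[19] = 18,  s[20] = 9,  s[21] = 23,  s[22] = 30,  s[23] = 15,  s[24] = 26,  s[25] = 13,  s[26] = 25,  s[27] = 31,  s[28] = 34,  s[29] = 17,  s[30] = 27,  s[31] = 32,  s[32] = 16,  s[33] = 8,  s[34] = 4,  s[35] = 2,  s[36] = 1,  s[37] = 19.
The sequence repeats with period 36.
(9498 - 1) mod 36 = 29, so s[9498] = s[30] = 27.

27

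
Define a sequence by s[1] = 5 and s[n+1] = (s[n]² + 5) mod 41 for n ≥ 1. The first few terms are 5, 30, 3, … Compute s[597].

3

We have s[1] = 5,  s[2] = 30,  s[3] = 3,  s[4] = 14,  s[5] = 37,  s[6] = 21,  s[7] = 36,  s[8] = 30.
Since s[8] = s[2] = 30, the sequence is eventually periodic: after a pre-period of length 1 it cycles with period 6.
For n ≥ 2, s[n] depends only on (n - 2) mod 6. (597 - 2) mod 6 = 1, so s[597] = s[3] = 3.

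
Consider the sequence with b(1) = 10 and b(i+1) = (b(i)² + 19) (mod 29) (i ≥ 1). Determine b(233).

b(1) = 10; b(2) = 3; b(3) = 28; b(4) = 20; b(5) = 13; b(6) = 14; b(7) = 12; b(8) = 18; b(9) = 24; b(10) = 15; b(11) = 12.
Since b(11) = b(7) = 12, the sequence is eventually periodic: after a pre-period of length 6 it cycles with period 4.
For i ≥ 7, b(i) depends only on (i - 7) mod 4. (233 - 7) mod 4 = 2, so b(233) = b(9) = 24.

24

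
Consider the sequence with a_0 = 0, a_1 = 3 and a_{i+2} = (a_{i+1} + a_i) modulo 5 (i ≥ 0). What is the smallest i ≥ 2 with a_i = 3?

Listing terms: a_0 = 0,  a_1 = 3,  a_2 = 3,  a_3 = 1,  a_4 = 4,  a_5 = 0,  a_6 = 4,  a_7 = 4,  a_8 = 3,  a_9 = 2,  a_{10} = 0,  a_{11} = 2,  a_{12} = 2,  a_{13} = 4,  a_{14} = 1,  a_{15} = 0,  a_{16} = 1,  a_{17} = 1,  a_{18} = 2,  a_{19} = 3,  a_{20} = 0,  a_{21} = 3.
The sequence repeats with period 20.
The value 3 first appears (with i ≥ 2) at a_2.

2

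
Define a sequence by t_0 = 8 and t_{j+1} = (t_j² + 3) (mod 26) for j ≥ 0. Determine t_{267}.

19

Computing terms: t_0 = 8; t_1 = 15; t_2 = 20; t_3 = 13; t_4 = 16; t_5 = 25; t_6 = 4; t_7 = 19; t_8 = 0; t_9 = 3; t_{10} = 12; t_{11} = 17; t_{12} = 6; t_{13} = 13.
Since t_{13} = t_3 = 13, the sequence is eventually periodic: after a pre-period of length 3 it cycles with period 10.
For j ≥ 3, t_j depends only on (j - 3) mod 10. (267 - 3) mod 10 = 4, so t_{267} = t_7 = 19.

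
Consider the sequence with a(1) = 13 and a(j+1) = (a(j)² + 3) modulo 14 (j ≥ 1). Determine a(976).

0

We have a(1) = 13; a(2) = 4; a(3) = 5; a(4) = 0; a(5) = 3; a(6) = 12; a(7) = 7; a(8) = 10; a(9) = 5.
Since a(9) = a(3) = 5, the sequence is eventually periodic: after a pre-period of length 2 it cycles with period 6.
For j ≥ 3, a(j) depends only on (j - 3) mod 6. (976 - 3) mod 6 = 1, so a(976) = a(4) = 0.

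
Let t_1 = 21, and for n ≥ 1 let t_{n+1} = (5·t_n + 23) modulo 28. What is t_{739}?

Listing terms: t_1 = 21; t_2 = 16; t_3 = 19; t_4 = 6; t_5 = 25; t_6 = 8; t_7 = 7; t_8 = 2; t_9 = 5; t_{10} = 20; t_{11} = 11; t_{12} = 22; t_{13} = 21.
Since t_{13} = t_1 = 21, the sequence is periodic with period 12.
(739 - 1) mod 12 = 6, so t_{739} = t_7 = 7.

7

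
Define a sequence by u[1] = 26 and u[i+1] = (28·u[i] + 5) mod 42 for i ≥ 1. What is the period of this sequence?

3

We have u[1] = 26; u[2] = 19; u[3] = 33; u[4] = 5; u[5] = 19.
Since u[5] = u[2] = 19, the sequence is eventually periodic: after a pre-period of length 1 it cycles with period 3.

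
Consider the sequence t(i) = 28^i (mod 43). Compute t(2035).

Listing terms: t(0) = 1,  t(1) = 28,  t(2) = 10,  t(3) = 22,  t(4) = 14,  t(5) = 5,  t(6) = 11,  t(7) = 7,  t(8) = 24,  t(9) = 27,  t(10) = 25,  t(11) = 12,  t(12) = 35,  t(13) = 34,  t(14) = 6,  t(15) = 39,  t(16) = 17,  t(17) = 3,  t(18) = 41,  t(19) = 30,  t(20) = 23,  t(21) = 42,  t(22) = 15,  t(23) = 33,  t(24) = 21,  t(25) = 29,  t(26) = 38,  t(27) = 32,  t(28) = 36,  t(29) = 19,  t(30) = 16,  t(31) = 18,  t(32) = 31,  t(33) = 8,  t(34) = 9,  t(35) = 37,  t(36) = 4,  t(37) = 26,  t(38) = 40,  t(39) = 2,  t(40) = 13,  t(41) = 20,  t(42) = 1.
Since t(42) = t(0) = 1, the sequence is periodic with period 42.
(2035 - 0) mod 42 = 19, so t(2035) = t(19) = 30.

30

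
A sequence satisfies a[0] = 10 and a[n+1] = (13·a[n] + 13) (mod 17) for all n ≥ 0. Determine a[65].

a[0] = 10, a[1] = 7, a[2] = 2, a[3] = 5, a[4] = 10.
Since a[4] = a[0] = 10, the sequence is periodic with period 4.
(65 - 0) mod 4 = 1, so a[65] = a[1] = 7.

7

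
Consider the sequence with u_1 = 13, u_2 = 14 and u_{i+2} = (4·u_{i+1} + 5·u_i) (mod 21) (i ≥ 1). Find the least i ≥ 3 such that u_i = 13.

7

We have u_1 = 13,  u_2 = 14,  u_3 = 16,  u_4 = 8,  u_5 = 7,  u_6 = 5,  u_7 = 13,  u_8 = 14.
The sequence repeats with period 6.
The value 13 next appears (with i ≥ 3) at u_7.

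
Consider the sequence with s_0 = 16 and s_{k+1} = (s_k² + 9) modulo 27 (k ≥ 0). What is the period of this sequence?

We have s_0 = 16; s_1 = 22; s_2 = 7; s_3 = 4; s_4 = 25; s_5 = 13; s_6 = 16.
Since s_6 = s_0 = 16, the sequence is periodic with period 6.

6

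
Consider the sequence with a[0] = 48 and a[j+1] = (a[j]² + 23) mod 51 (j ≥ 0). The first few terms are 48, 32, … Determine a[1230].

a[0] = 48,  a[1] = 32,  a[2] = 27,  a[3] = 38,  a[4] = 39,  a[5] = 14,  a[6] = 15,  a[7] = 44,  a[8] = 21,  a[9] = 5,  a[10] = 48.
Since a[10] = a[0] = 48, the sequence is periodic with period 10.
(1230 - 0) mod 10 = 0, so a[1230] = a[0] = 48.

48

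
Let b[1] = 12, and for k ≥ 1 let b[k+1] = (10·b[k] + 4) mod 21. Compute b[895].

Listing terms: b[1] = 12,  b[2] = 19,  b[3] = 5,  b[4] = 12.
The sequence repeats with period 3.
(895 - 1) mod 3 = 0, so b[895] = b[1] = 12.

12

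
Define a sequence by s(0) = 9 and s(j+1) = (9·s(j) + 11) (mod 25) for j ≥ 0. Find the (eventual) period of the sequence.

Listing terms: s(0) = 9,  s(1) = 17,  s(2) = 14,  s(3) = 12,  s(4) = 19,  s(5) = 7,  s(6) = 24,  s(7) = 2,  s(8) = 4,  s(9) = 22,  s(10) = 9.
The sequence repeats with period 10.

10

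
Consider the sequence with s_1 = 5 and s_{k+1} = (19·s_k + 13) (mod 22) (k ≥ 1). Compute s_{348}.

4

Listing terms: s_1 = 5; s_2 = 20; s_3 = 19; s_4 = 0; s_5 = 13; s_6 = 18; s_7 = 3; s_8 = 4; s_9 = 1; s_{10} = 10; s_{11} = 5.
Since s_{11} = s_1 = 5, the sequence is periodic with period 10.
So s_{348} = s_{1 + ((348-1) mod 10)} = s_8 = 4.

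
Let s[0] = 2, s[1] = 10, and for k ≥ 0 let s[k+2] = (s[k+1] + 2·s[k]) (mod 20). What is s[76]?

2

Computing terms: s[0] = 2,  s[1] = 10,  s[2] = 14,  s[3] = 14,  s[4] = 2,  s[5] = 10.
The sequence repeats with period 4.
So s[76] = s[0 + ((76-0) mod 4)] = s[0] = 2.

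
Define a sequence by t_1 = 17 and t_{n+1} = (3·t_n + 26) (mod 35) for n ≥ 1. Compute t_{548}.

7

Computing terms: t_1 = 17,  t_2 = 7,  t_3 = 12,  t_4 = 27,  t_5 = 2,  t_6 = 32,  t_7 = 17.
Since t_7 = t_1 = 17, the sequence is periodic with period 6.
(548 - 1) mod 6 = 1, so t_{548} = t_2 = 7.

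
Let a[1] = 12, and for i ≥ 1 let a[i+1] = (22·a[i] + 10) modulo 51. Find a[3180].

38

Computing terms: a[1] = 12; a[2] = 19; a[3] = 20; a[4] = 42; a[5] = 16; a[6] = 5; a[7] = 18; a[8] = 49; a[9] = 17; a[10] = 27; a[11] = 43; a[12] = 38; a[13] = 30; a[14] = 7; a[15] = 11; a[16] = 48; a[17] = 46; a[18] = 2; a[19] = 3; a[20] = 25; a[21] = 50; a[22] = 39; a[23] = 1; a[24] = 32; a[25] = 0; a[26] = 10; a[27] = 26; a[28] = 21; a[29] = 13; a[30] = 41; a[31] = 45; a[32] = 31; a[33] = 29; a[34] = 36; a[35] = 37; a[36] = 8; a[37] = 33; a[38] = 22; a[39] = 35; a[40] = 15; a[41] = 34; a[42] = 44; a[43] = 9; a[44] = 4; a[45] = 47; a[46] = 24; a[47] = 28; a[48] = 14; a[49] = 12.
The sequence repeats with period 48.
So a[3180] = a[1 + ((3180-1) mod 48)] = a[12] = 38.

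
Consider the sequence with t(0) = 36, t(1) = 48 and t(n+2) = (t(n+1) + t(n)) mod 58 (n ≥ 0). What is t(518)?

t(0) = 36; t(1) = 48; t(2) = 26; t(3) = 16; t(4) = 42; t(5) = 0; t(6) = 42; t(7) = 42; t(8) = 26; t(9) = 10; t(10) = 36; t(11) = 46; t(12) = 24; t(13) = 12; t(14) = 36; t(15) = 48.
The sequence repeats with period 14.
(518 - 0) mod 14 = 0, so t(518) = t(0) = 36.

36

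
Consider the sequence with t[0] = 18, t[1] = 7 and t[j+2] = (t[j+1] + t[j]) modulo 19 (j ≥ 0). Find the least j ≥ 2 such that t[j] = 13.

We have t[0] = 18; t[1] = 7; t[2] = 6; t[3] = 13; t[4] = 0; t[5] = 13; t[6] = 13; t[7] = 7; t[8] = 1; t[9] = 8; t[10] = 9; t[11] = 17; t[12] = 7; t[13] = 5; t[14] = 12; t[15] = 17; t[16] = 10; t[17] = 8; t[18] = 18; t[19] = 7.
The sequence repeats with period 18.
The value 13 first appears (with j ≥ 2) at t[3].

3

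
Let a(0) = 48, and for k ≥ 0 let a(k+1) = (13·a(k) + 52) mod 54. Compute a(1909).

46

We have a(0) = 48, a(1) = 28, a(2) = 38, a(3) = 6, a(4) = 22, a(5) = 14, a(6) = 18, a(7) = 16, a(8) = 44, a(9) = 30, a(10) = 10, a(11) = 20, a(12) = 42, a(13) = 4, a(14) = 50, a(15) = 0, a(16) = 52, a(17) = 26, a(18) = 12, a(19) = 46, a(20) = 2, a(21) = 24, a(22) = 40, a(23) = 32, a(24) = 36, a(25) = 34, a(26) = 8, a(27) = 48.
The sequence repeats with period 27.
So a(1909) = a(0 + ((1909-0) mod 27)) = a(19) = 46.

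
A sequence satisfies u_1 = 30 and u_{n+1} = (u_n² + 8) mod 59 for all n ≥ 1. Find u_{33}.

25

Listing terms: u_1 = 30,  u_2 = 23,  u_3 = 6,  u_4 = 44,  u_5 = 56,  u_6 = 17,  u_7 = 2,  u_8 = 12,  u_9 = 34,  u_{10} = 43,  u_{11} = 28,  u_{12} = 25,  u_{13} = 43.
Since u_{13} = u_{10} = 43, the sequence is eventually periodic: after a pre-period of length 9 it cycles with period 3.
For n ≥ 10, u_n depends only on (n - 10) mod 3. (33 - 10) mod 3 = 2, so u_{33} = u_{12} = 25.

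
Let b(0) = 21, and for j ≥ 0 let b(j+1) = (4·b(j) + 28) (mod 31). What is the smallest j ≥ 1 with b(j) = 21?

b(0) = 21,  b(1) = 19,  b(2) = 11,  b(3) = 10,  b(4) = 6,  b(5) = 21.
The sequence repeats with period 5.
The value 21 next appears (with j ≥ 1) at b(5).

5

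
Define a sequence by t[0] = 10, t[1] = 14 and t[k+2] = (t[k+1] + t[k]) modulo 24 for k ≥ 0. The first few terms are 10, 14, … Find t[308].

8

Computing terms: t[0] = 10,  t[1] = 14,  t[2] = 0,  t[3] = 14,  t[4] = 14,  t[5] = 4,  t[6] = 18,  t[7] = 22,  t[8] = 16,  t[9] = 14,  t[10] = 6,  t[11] = 20,  t[12] = 2,  t[13] = 22,  t[14] = 0,  t[15] = 22,  t[16] = 22,  t[17] = 20,  t[18] = 18,  t[19] = 14,  t[20] = 8,  t[21] = 22,  t[22] = 6,  t[23] = 4,  t[24] = 10,  t[25] = 14.
Since (t[24], t[25]) = (t[0], t[1]) = (10, 14) (two consecutive terms determine the rest), the sequence is periodic with period 24.
(308 - 0) mod 24 = 20, so t[308] = t[20] = 8.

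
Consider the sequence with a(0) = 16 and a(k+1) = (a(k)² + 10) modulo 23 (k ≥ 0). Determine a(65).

Computing terms: a(0) = 16, a(1) = 13, a(2) = 18, a(3) = 12, a(4) = 16.
The sequence repeats with period 4.
So a(65) = a(0 + ((65-0) mod 4)) = a(1) = 13.

13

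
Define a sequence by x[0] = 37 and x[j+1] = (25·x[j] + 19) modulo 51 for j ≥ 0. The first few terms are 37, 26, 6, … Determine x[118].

8

Computing terms: x[0] = 37,  x[1] = 26,  x[2] = 6,  x[3] = 16,  x[4] = 11,  x[5] = 39,  x[6] = 25,  x[7] = 32,  x[8] = 3,  x[9] = 43,  x[10] = 23,  x[11] = 33,  x[12] = 28,  x[13] = 5,  x[14] = 42,  x[15] = 49,  x[16] = 20,  x[17] = 9,  x[18] = 40,  x[19] = 50,  x[20] = 45,  x[21] = 22,  x[22] = 8,  x[23] = 15,  x[24] = 37.
Since x[24] = x[0] = 37, the sequence is periodic with period 24.
(118 - 0) mod 24 = 22, so x[118] = x[22] = 8.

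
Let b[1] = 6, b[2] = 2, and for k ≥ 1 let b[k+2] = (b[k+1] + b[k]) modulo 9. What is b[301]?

Computing terms: b[1] = 6; b[2] = 2; b[3] = 8; b[4] = 1; b[5] = 0; b[6] = 1; b[7] = 1; b[8] = 2; b[9] = 3; b[10] = 5; b[11] = 8; b[12] = 4; b[13] = 3; b[14] = 7; b[15] = 1; b[16] = 8; b[17] = 0; b[18] = 8; b[19] = 8; b[20] = 7; b[21] = 6; b[22] = 4; b[23] = 1; b[24] = 5; b[25] = 6; b[26] = 2.
Since (b[25], b[26]) = (b[1], b[2]) = (6, 2) (two consecutive terms determine the rest), the sequence is periodic with period 24.
(301 - 1) mod 24 = 12, so b[301] = b[13] = 3.

3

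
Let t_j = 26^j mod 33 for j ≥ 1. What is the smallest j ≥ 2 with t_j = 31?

8

t_1 = 26,  t_2 = 16,  t_3 = 20,  t_4 = 25,  t_5 = 23,  t_6 = 4,  t_7 = 5,  t_8 = 31,  t_9 = 14,  t_{10} = 1,  t_{11} = 26.
Since t_{11} = t_1 = 26, the sequence is periodic with period 10.
The value 31 first appears (with j ≥ 2) at t_8.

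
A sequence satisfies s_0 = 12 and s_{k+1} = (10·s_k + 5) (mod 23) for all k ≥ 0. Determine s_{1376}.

17

Listing terms: s_0 = 12; s_1 = 10; s_2 = 13; s_3 = 20; s_4 = 21; s_5 = 8; s_6 = 16; s_7 = 4; s_8 = 22; s_9 = 18; s_{10} = 1; s_{11} = 15; s_{12} = 17; s_{13} = 14; s_{14} = 7; s_{15} = 6; s_{16} = 19; s_{17} = 11; s_{18} = 0; s_{19} = 5; s_{20} = 9; s_{21} = 3; s_{22} = 12.
Since s_{22} = s_0 = 12, the sequence is periodic with period 22.
(1376 - 0) mod 22 = 12, so s_{1376} = s_{12} = 17.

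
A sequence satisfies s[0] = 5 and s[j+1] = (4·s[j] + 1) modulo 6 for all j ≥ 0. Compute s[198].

s[0] = 5,  s[1] = 3,  s[2] = 1,  s[3] = 5.
The sequence repeats with period 3.
So s[198] = s[0 + ((198-0) mod 3)] = s[0] = 5.

5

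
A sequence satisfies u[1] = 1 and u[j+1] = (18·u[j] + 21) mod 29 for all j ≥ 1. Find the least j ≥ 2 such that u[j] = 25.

Listing terms: u[1] = 1; u[2] = 10; u[3] = 27; u[4] = 14; u[5] = 12; u[6] = 5; u[7] = 24; u[8] = 18; u[9] = 26; u[10] = 25; u[11] = 7; u[12] = 2; u[13] = 28; u[14] = 3; u[15] = 17; u[16] = 8; u[17] = 20; u[18] = 4; u[19] = 6; u[20] = 13; u[21] = 23; u[22] = 0; u[23] = 21; u[24] = 22; u[25] = 11; u[26] = 16; u[27] = 19; u[28] = 15; u[29] = 1.
The sequence repeats with period 28.
The value 25 first appears (with j ≥ 2) at u[10].

10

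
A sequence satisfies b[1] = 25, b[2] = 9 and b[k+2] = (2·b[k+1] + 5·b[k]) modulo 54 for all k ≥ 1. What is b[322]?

43

Listing terms: b[1] = 25; b[2] = 9; b[3] = 35; b[4] = 7; b[5] = 27; b[6] = 35; b[7] = 43; b[8] = 45; b[9] = 35; b[10] = 25; b[11] = 9.
The sequence repeats with period 9.
So b[322] = b[1 + ((322-1) mod 9)] = b[7] = 43.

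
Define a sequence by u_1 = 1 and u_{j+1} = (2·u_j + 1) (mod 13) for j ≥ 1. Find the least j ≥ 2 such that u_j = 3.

Listing terms: u_1 = 1; u_2 = 3; u_3 = 7; u_4 = 2; u_5 = 5; u_6 = 11; u_7 = 10; u_8 = 8; u_9 = 4; u_{10} = 9; u_{11} = 6; u_{12} = 0; u_{13} = 1.
The sequence repeats with period 12.
The value 3 first appears (with j ≥ 2) at u_2.

2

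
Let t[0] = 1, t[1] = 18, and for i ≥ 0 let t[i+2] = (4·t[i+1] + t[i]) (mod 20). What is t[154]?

17

Listing terms: t[0] = 1,  t[1] = 18,  t[2] = 13,  t[3] = 10,  t[4] = 13,  t[5] = 2,  t[6] = 1,  t[7] = 6,  t[8] = 5,  t[9] = 6,  t[10] = 9,  t[11] = 2,  t[12] = 17,  t[13] = 10,  t[14] = 17,  t[15] = 18,  t[16] = 9,  t[17] = 14,  t[18] = 5,  t[19] = 14,  t[20] = 1,  t[21] = 18.
The sequence repeats with period 20.
So t[154] = t[0 + ((154-0) mod 20)] = t[14] = 17.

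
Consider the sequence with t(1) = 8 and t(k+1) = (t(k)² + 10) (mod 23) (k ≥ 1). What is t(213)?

13

t(1) = 8; t(2) = 5; t(3) = 12; t(4) = 16; t(5) = 13; t(6) = 18; t(7) = 12.
Since t(7) = t(3) = 12, the sequence is eventually periodic: after a pre-period of length 2 it cycles with period 4.
For k ≥ 3, t(k) depends only on (k - 3) mod 4. (213 - 3) mod 4 = 2, so t(213) = t(5) = 13.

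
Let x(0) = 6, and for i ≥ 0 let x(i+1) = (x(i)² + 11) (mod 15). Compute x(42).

6

We have x(0) = 6; x(1) = 2; x(2) = 0; x(3) = 11; x(4) = 12; x(5) = 5; x(6) = 6.
The sequence repeats with period 6.
(42 - 0) mod 6 = 0, so x(42) = x(0) = 6.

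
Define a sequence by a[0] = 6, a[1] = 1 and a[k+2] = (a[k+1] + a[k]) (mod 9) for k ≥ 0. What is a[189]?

Listing terms: a[0] = 6, a[1] = 1, a[2] = 7, a[3] = 8, a[4] = 6, a[5] = 5, a[6] = 2, a[7] = 7, a[8] = 0, a[9] = 7, a[10] = 7, a[11] = 5, a[12] = 3, a[13] = 8, a[14] = 2, a[15] = 1, a[16] = 3, a[17] = 4, a[18] = 7, a[19] = 2, a[20] = 0, a[21] = 2, a[22] = 2, a[23] = 4, a[24] = 6, a[25] = 1.
The sequence repeats with period 24.
(189 - 0) mod 24 = 21, so a[189] = a[21] = 2.

2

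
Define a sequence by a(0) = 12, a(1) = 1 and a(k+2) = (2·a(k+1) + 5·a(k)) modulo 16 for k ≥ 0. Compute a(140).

0

a(0) = 12; a(1) = 1; a(2) = 14; a(3) = 1; a(4) = 8; a(5) = 5; a(6) = 2; a(7) = 13; a(8) = 4; a(9) = 9; a(10) = 6; a(11) = 9; a(12) = 0; a(13) = 13; a(14) = 10; a(15) = 5; a(16) = 12; a(17) = 1.
The sequence repeats with period 16.
So a(140) = a(0 + ((140-0) mod 16)) = a(12) = 0.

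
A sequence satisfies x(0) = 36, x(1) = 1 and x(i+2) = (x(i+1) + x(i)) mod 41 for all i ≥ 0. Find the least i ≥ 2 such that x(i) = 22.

We have x(0) = 36, x(1) = 1, x(2) = 37, x(3) = 38, x(4) = 34, x(5) = 31, x(6) = 24, x(7) = 14, x(8) = 38, x(9) = 11, x(10) = 8, x(11) = 19, x(12) = 27, x(13) = 5, x(14) = 32, x(15) = 37, x(16) = 28, x(17) = 24, x(18) = 11, x(19) = 35, x(20) = 5, x(21) = 40, x(22) = 4, x(23) = 3, x(24) = 7, x(25) = 10, x(26) = 17, x(27) = 27, x(28) = 3, x(29) = 30, x(30) = 33, x(31) = 22, x(32) = 14, x(33) = 36, x(34) = 9, x(35) = 4, x(36) = 13, x(37) = 17, x(38) = 30, x(39) = 6, x(40) = 36, x(41) = 1.
The sequence repeats with period 40.
The value 22 first appears (with i ≥ 2) at x(31).

31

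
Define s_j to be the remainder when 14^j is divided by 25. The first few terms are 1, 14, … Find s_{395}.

s_0 = 1,  s_1 = 14,  s_2 = 21,  s_3 = 19,  s_4 = 16,  s_5 = 24,  s_6 = 11,  s_7 = 4,  s_8 = 6,  s_9 = 9,  s_{10} = 1.
Since s_{10} = s_0 = 1, the sequence is periodic with period 10.
So s_{395} = s_{0 + ((395-0) mod 10)} = s_5 = 24.

24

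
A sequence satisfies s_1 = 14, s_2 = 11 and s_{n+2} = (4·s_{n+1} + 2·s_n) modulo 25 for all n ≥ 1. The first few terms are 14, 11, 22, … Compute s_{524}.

We have s_1 = 14, s_2 = 11, s_3 = 22, s_4 = 10, s_5 = 9, s_6 = 6, s_7 = 17, s_8 = 5, s_9 = 4, s_{10} = 1, s_{11} = 12, s_{12} = 0, s_{13} = 24, s_{14} = 21, s_{15} = 7, s_{16} = 20, s_{17} = 19, s_{18} = 16, s_{19} = 2, s_{20} = 15, s_{21} = 14, s_{22} = 11.
The sequence repeats with period 20.
(524 - 1) mod 20 = 3, so s_{524} = s_4 = 10.

10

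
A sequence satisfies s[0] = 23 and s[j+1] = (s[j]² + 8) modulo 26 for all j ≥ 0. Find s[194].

Listing terms: s[0] = 23,  s[1] = 17,  s[2] = 11,  s[3] = 25,  s[4] = 9,  s[5] = 11.
Since s[5] = s[2] = 11, the sequence is eventually periodic: after a pre-period of length 2 it cycles with period 3.
For j ≥ 2, s[j] depends only on (j - 2) mod 3. (194 - 2) mod 3 = 0, so s[194] = s[2] = 11.

11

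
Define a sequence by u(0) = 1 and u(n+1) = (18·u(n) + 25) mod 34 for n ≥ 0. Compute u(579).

9

We have u(0) = 1,  u(1) = 9,  u(2) = 17,  u(3) = 25,  u(4) = 33,  u(5) = 7,  u(6) = 15,  u(7) = 23,  u(8) = 31,  u(9) = 5,  u(10) = 13,  u(11) = 21,  u(12) = 29,  u(13) = 3,  u(14) = 11,  u(15) = 19,  u(16) = 27,  u(17) = 1.
Since u(17) = u(0) = 1, the sequence is periodic with period 17.
So u(579) = u(0 + ((579-0) mod 17)) = u(1) = 9.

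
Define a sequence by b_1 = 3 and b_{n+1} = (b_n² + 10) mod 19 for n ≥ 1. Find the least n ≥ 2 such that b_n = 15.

4

b_1 = 3,  b_2 = 0,  b_3 = 10,  b_4 = 15,  b_5 = 7,  b_6 = 2,  b_7 = 14,  b_8 = 16,  b_9 = 0.
Since b_9 = b_2 = 0, the sequence is eventually periodic: after a pre-period of length 1 it cycles with period 7.
The value 15 first appears (with n ≥ 2) at b_4.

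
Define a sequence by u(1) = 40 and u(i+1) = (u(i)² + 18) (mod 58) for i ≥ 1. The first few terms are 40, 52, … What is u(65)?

14

Listing terms: u(1) = 40,  u(2) = 52,  u(3) = 54,  u(4) = 34,  u(5) = 14,  u(6) = 40.
Since u(6) = u(1) = 40, the sequence is periodic with period 5.
So u(65) = u(1 + ((65-1) mod 5)) = u(5) = 14.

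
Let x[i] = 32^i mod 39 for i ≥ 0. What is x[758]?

Listing terms: x[0] = 1; x[1] = 32; x[2] = 10; x[3] = 8; x[4] = 22; x[5] = 2; x[6] = 25; x[7] = 20; x[8] = 16; x[9] = 5; x[10] = 4; x[11] = 11; x[12] = 1.
The sequence repeats with period 12.
(758 - 0) mod 12 = 2, so x[758] = x[2] = 10.

10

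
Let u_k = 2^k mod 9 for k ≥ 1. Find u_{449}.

Listing terms: u_1 = 2,  u_2 = 4,  u_3 = 8,  u_4 = 7,  u_5 = 5,  u_6 = 1,  u_7 = 2.
Since u_7 = u_1 = 2, the sequence is periodic with period 6.
So u_{449} = u_{1 + ((449-1) mod 6)} = u_5 = 5.

5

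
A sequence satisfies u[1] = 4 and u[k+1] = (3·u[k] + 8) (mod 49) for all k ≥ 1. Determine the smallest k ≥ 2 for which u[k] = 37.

Listing terms: u[1] = 4,  u[2] = 20,  u[3] = 19,  u[4] = 16,  u[5] = 7,  u[6] = 29,  u[7] = 46,  u[8] = 48,  u[9] = 5,  u[10] = 23,  u[11] = 28,  u[12] = 43,  u[13] = 39,  u[14] = 27,  u[15] = 40,  u[16] = 30,  u[17] = 0,  u[18] = 8,  u[19] = 32,  u[20] = 6,  u[21] = 26,  u[22] = 37,  u[23] = 21,  u[24] = 22,  u[25] = 25,  u[26] = 34,  u[27] = 12,  u[28] = 44,  u[29] = 42,  u[30] = 36,  u[31] = 18,  u[32] = 13,  u[33] = 47,  u[34] = 2,  u[35] = 14,  u[36] = 1,  u[37] = 11,  u[38] = 41,  u[39] = 33,  u[40] = 9,  u[41] = 35,  u[42] = 15,  u[43] = 4.
Since u[43] = u[1] = 4, the sequence is periodic with period 42.
The value 37 first appears (with k ≥ 2) at u[22].

22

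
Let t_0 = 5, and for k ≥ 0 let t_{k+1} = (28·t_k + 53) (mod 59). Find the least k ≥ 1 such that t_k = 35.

We have t_0 = 5, t_1 = 16, t_2 = 29, t_3 = 39, t_4 = 24, t_5 = 17, t_6 = 57, t_7 = 56, t_8 = 28, t_9 = 11, t_{10} = 7, t_{11} = 13, t_{12} = 4, t_{13} = 47, t_{14} = 12, t_{15} = 35, t_{16} = 30, t_{17} = 8, t_{18} = 41, t_{19} = 21, t_{20} = 51, t_{21} = 6, t_{22} = 44, t_{23} = 46, t_{24} = 43, t_{25} = 18, t_{26} = 26, t_{27} = 14, t_{28} = 32, t_{29} = 5.
Since t_{29} = t_0 = 5, the sequence is periodic with period 29.
The value 35 first appears (with k ≥ 1) at t_{15}.

15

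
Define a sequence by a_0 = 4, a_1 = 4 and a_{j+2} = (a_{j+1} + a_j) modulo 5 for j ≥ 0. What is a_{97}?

Computing terms: a_0 = 4; a_1 = 4; a_2 = 3; a_3 = 2; a_4 = 0; a_5 = 2; a_6 = 2; a_7 = 4; a_8 = 1; a_9 = 0; a_{10} = 1; a_{11} = 1; a_{12} = 2; a_{13} = 3; a_{14} = 0; a_{15} = 3; a_{16} = 3; a_{17} = 1; a_{18} = 4; a_{19} = 0; a_{20} = 4; a_{21} = 4.
Since (a_{20}, a_{21}) = (a_0, a_1) = (4, 4) (two consecutive terms determine the rest), the sequence is periodic with period 20.
So a_{97} = a_{0 + ((97-0) mod 20)} = a_{17} = 1.

1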